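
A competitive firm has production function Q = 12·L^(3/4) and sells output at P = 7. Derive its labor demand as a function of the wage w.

L(w) = (63/w)^(4)

MP_L = (3/4)·12·L^(-1/4) = 9·L^(-1/4).
Setting P·MP_L = w: 63·L^(-1/4) = w.
Solving for L: L^(-1/4) = w/63, so L = (63/w)^(4).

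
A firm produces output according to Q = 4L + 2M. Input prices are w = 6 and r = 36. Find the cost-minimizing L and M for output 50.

The inputs are perfect substitutes, so the firm uses whichever has the lower cost per unit of output.
Cost per unit of output via L is w/4 = 1.5; via M it is r/2 = 18. L is cheaper.
Producing Q = 50 with L alone: L = 12.5, M = 0.

L* = 12.5, M* = 0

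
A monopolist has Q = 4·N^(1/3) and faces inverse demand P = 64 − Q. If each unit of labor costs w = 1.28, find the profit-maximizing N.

Marginal revenue from the inverse demand is MR = 64 − 2Q.
The marginal product is MP_N = (4/3)·N^(-2/3).
A monopolist hires until marginal revenue product equals the wage: MR·MP_N = w.
At N, Q = 4·N^(1/3). Substituting and solving: (64 − 8·N^(1/3))·(4/3)·N^(-2/3) = 1.28 gives N = 125.

N* = 125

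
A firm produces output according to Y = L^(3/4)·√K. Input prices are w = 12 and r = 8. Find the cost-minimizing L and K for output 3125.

Cost minimization requires the marginal rate of technical substitution to equal the input-price ratio: MP_L/MP_K = w/r.
Here MP_L/MP_K = (3/4)·(K/L)/(1/2) = 1.5·(K/L). Setting this equal to 12/8 = 1.5 gives K = L.
Substituting into Y = 3125: L^(3/4)·(L)^(1/2) = 3125.
Solving, L = 625 and K = 625.

L* = 625, K* = 625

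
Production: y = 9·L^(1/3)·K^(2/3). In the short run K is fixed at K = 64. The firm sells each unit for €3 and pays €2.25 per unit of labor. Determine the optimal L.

L* = 512

With K = 64, MP_L = (1/3)·9·L^(-2/3)·64^(2/3) = 48·L^(-2/3).
Profit maximization for a price taker requires P·MP_L = w: 3·48·L^(-2/3) = 2.25.
So L^(-2/3) = 0.015625, which gives L = 512.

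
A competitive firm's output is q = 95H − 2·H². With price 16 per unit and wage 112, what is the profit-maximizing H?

H* = 22

The marginal product of H is MP_H = 95 − 4H.
A price-taking firm hires until the value of the marginal product equals the wage: P·MP_H = w, so 16·(95 − 4H) = 112.
Then 95 − 4H = 7, giving H = 22.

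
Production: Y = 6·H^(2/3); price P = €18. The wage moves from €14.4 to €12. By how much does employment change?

ΔH = 91

From P·MP_H = w with MP_H = 4·H^(-1/3), the labor demand is H(w) = (72/w)^(3).
At w = 14.4: H = 125. At w = 12: H = 216.
ΔH = 216 − 125 = 91.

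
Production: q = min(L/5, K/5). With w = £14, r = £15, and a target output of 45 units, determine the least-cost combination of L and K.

With a fixed-proportions technology, the cost-minimizing bundle uses no slack in either input: L/5 = K/5 = q.
So L = 5·45 = 225 and K = 5·45 = 225.

L* = 225, K* = 225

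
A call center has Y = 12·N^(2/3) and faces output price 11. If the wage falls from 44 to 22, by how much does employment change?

ΔN = 56

From P·MP_N = w with MP_N = 8·N^(-1/3), the labor demand is N(w) = (88/w)^(3).
At w = 44: N = 8. At w = 22: N = 64.
ΔN = 64 − 8 = 56.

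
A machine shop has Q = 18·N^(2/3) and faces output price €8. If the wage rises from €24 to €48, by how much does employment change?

ΔN = -56

From P·MP_N = w with MP_N = 12·N^(-1/3), the labor demand is N(w) = (96/w)^(3).
At w = 24: N = 64. At w = 48: N = 8.
ΔN = 8 − 64 = -56.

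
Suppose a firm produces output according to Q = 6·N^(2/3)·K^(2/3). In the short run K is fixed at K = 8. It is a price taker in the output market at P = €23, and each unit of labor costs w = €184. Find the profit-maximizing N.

With K = 8, MP_N = (2/3)·6·N^(-1/3)·8^(2/3) = 16·N^(-1/3).
Profit maximization for a price taker requires P·MP_N = w: 23·16·N^(-1/3) = 184.
So N^(-1/3) = 0.5, which gives N = 8.

N* = 8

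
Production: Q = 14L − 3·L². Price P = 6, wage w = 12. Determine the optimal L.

L* = 2

The marginal product of L is MP_L = 14 − 6L.
A price-taking firm hires until the value of the marginal product equals the wage: P·MP_L = w, so 6·(14 − 6L) = 12.
Then 14 − 6L = 2, giving L = 2.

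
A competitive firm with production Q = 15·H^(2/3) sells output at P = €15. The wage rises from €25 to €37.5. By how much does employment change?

From P·MP_H = w with MP_H = 10·H^(-1/3), the labor demand is H(w) = (150/w)^(3).
At w = 25: H = 216. At w = 37.5: H = 64.
ΔH = 64 − 216 = -152.

ΔH = -152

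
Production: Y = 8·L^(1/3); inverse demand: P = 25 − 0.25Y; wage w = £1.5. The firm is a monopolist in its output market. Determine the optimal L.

Marginal revenue from the inverse demand is MR = 25 − 0.5Y.
The marginal product is MP_L = (8/3)·L^(-2/3).
A monopolist hires until marginal revenue product equals the wage: MR·MP_L = w.
At L, Y = 8·L^(1/3). Substituting and solving: (25 − 4·L^(1/3))·(8/3)·L^(-2/3) = 1.5 gives L = 64.

L* = 64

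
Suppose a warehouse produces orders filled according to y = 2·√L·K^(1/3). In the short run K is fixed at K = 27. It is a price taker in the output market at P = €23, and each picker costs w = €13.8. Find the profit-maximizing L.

With K = 27, MP_L = (1/2)·2·L^(-1/2)·27^(1/3) = 3·L^(-1/2).
Profit maximization for a price taker requires P·MP_L = w: 23·3·L^(-1/2) = 13.8.
So L^(-1/2) = 0.2, which gives L = 25.

L* = 25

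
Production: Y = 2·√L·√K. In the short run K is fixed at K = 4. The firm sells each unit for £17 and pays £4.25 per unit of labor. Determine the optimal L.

L* = 64

With K = 4, MP_L = (1/2)·2·L^(-1/2)·4^(1/2) = 2·L^(-1/2).
Profit maximization for a price taker requires P·MP_L = w: 17·2·L^(-1/2) = 4.25.
So L^(-1/2) = 0.125, which gives L = 64.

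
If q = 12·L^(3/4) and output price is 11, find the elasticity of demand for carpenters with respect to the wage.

MP_L = (3/4)·12·L^(-1/4), so P·MP_L = w gives 99·L^(-1/4) = w.
Solving, L(w) = (99/w)^(4). This is a constant-elasticity form: L ∝ w^(−4), so ε = −4.

ε = -4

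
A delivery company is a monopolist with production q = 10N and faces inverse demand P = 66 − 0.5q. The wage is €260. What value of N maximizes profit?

Marginal revenue from the inverse demand is MR = 66 − q.
The marginal product is MP_N = 10.
A monopolist hires until marginal revenue product equals the wage: MR·MP_N = w.
(66 − 10N)·10 = 260, so N = 4.

N* = 4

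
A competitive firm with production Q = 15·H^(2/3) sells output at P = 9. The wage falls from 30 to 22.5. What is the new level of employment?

From P·MP_H = w with MP_H = 10·H^(-1/3), the labor demand is H(w) = (90/w)^(3).
At w = 30: H = 27. At w = 22.5: H = 64.

H* = 64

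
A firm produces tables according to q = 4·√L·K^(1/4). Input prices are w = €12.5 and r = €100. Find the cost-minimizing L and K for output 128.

L* = 256, K* = 16

Cost minimization requires the marginal rate of technical substitution to equal the input-price ratio: MP_L/MP_K = w/r.
Here MP_L/MP_K = (1/2)·(K/L)/(1/4) = 2·(K/L). Setting this equal to 12.5/100 = 0.125 gives K = 0.0625L.
Substituting into q = 128: 4·L^(1/2)·(0.0625L)^(1/4) = 128.
Solving, L = 256 and K = 16.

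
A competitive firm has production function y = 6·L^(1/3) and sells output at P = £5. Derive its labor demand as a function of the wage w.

MP_L = (1/3)·6·L^(-2/3) = 2·L^(-2/3).
Setting P·MP_L = w: 10·L^(-2/3) = w.
Solving for L: L^(-2/3) = w/10, so L = (10/w)^(3/2).

L(w) = (10/w)^(3/2)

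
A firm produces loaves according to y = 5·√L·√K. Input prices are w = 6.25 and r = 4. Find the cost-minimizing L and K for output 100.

L* = 16, K* = 25

Cost minimization requires the marginal rate of technical substitution to equal the input-price ratio: MP_L/MP_K = w/r.
Here MP_L/MP_K = (1/2)·(K/L)/(1/2) = (K/L). Setting this equal to 6.25/4 = 1.5625 gives K = 1.5625L.
Substituting into y = 100: 5·L^(1/2)·(1.5625L)^(1/2) = 100.
Solving, L = 16 and K = 25.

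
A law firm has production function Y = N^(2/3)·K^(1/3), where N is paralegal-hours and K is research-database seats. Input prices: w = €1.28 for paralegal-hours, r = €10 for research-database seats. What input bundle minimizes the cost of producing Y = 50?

N* = 125, K* = 8

Cost minimization requires the marginal rate of technical substitution to equal the input-price ratio: MP_N/MP_K = w/r.
Here MP_N/MP_K = (2/3)·(K/N)/(1/3) = 2·(K/N). Setting this equal to 1.28/10 = 0.128 gives K = 0.064N.
Substituting into Y = 50: N^(2/3)·(0.064N)^(1/3) = 50.
Solving, N = 125 and K = 8.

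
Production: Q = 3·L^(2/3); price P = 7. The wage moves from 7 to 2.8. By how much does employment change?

ΔL = 117

From P·MP_L = w with MP_L = 2·L^(-1/3), the labor demand is L(w) = (14/w)^(3).
At w = 7: L = 8. At w = 2.8: L = 125.
ΔL = 125 − 8 = 117.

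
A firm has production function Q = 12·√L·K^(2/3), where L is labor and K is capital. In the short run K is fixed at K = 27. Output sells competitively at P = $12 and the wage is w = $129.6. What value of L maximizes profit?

With K = 27, MP_L = (1/2)·12·L^(-1/2)·27^(2/3) = 54·L^(-1/2).
Profit maximization for a price taker requires P·MP_L = w: 12·54·L^(-1/2) = 129.6.
So L^(-1/2) = 0.2, which gives L = 25.

L* = 25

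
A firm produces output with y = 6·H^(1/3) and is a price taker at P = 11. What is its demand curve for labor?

H(w) = (22/w)^(3/2)

MP_H = (1/3)·6·H^(-2/3) = 2·H^(-2/3).
Setting P·MP_H = w: 22·H^(-2/3) = w.
Solving for H: H^(-2/3) = w/22, so H = (22/w)^(3/2).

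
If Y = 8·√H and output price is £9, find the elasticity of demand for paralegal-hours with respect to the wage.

ε = -2

MP_H = (1/2)·8·H^(-1/2), so P·MP_H = w gives 36·H^(-1/2) = w.
Solving, H(w) = (36/w)^(2). This is a constant-elasticity form: H ∝ w^(−2), so ε = −2.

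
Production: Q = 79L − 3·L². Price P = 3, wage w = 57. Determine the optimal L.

L* = 10

The marginal product of L is MP_L = 79 − 6L.
A price-taking firm hires until the value of the marginal product equals the wage: P·MP_L = w, so 3·(79 − 6L) = 57.
Then 79 − 6L = 19, giving L = 10.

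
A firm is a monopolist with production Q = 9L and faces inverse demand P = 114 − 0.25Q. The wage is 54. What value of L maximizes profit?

L* = 24

Marginal revenue from the inverse demand is MR = 114 − 0.5Q.
The marginal product is MP_L = 9.
A monopolist hires until marginal revenue product equals the wage: MR·MP_L = w.
(114 − 4.5L)·9 = 54, so L = 24.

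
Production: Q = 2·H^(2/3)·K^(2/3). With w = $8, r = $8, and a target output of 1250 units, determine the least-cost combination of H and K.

H* = 125, K* = 125

Cost minimization requires the marginal rate of technical substitution to equal the input-price ratio: MP_H/MP_K = w/r.
Here MP_H/MP_K = (2/3)·(K/H)/(2/3) = (K/H). Setting this equal to 8/8 = 1 gives K = H.
Substituting into Q = 1250: 2·H^(2/3)·(H)^(2/3) = 1250.
Solving, H = 125 and K = 125.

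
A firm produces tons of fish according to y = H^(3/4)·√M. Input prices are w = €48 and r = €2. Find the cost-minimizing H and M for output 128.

H* = 16, M* = 256

Cost minimization requires the marginal rate of technical substitution to equal the input-price ratio: MP_H/MP_M = w/r.
Here MP_H/MP_M = (3/4)·(M/H)/(1/2) = 1.5·(M/H). Setting this equal to 48/2 = 24 gives M = 16H.
Substituting into y = 128: H^(3/4)·(16H)^(1/2) = 128.
Solving, H = 16 and M = 256.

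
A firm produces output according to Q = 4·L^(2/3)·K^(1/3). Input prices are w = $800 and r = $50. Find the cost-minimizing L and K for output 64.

L* = 8, K* = 64

Cost minimization requires the marginal rate of technical substitution to equal the input-price ratio: MP_L/MP_K = w/r.
Here MP_L/MP_K = (2/3)·(K/L)/(1/3) = 2·(K/L). Setting this equal to 800/50 = 16 gives K = 8L.
Substituting into Q = 64: 4·L^(2/3)·(8L)^(1/3) = 64.
Solving, L = 8 and K = 64.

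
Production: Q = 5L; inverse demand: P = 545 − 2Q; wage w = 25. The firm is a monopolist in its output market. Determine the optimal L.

Marginal revenue from the inverse demand is MR = 545 − 4Q.
The marginal product is MP_L = 5.
A monopolist hires until marginal revenue product equals the wage: MR·MP_L = w.
(545 − 20L)·5 = 25, so L = 27.

L* = 27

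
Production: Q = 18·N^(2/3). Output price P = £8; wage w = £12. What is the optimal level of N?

N* = 512

MP_N = (2/3)·18·N^(-1/3) = 12·N^(-1/3).
Profit maximization for a price taker requires P·MP_N = w: 8·12·N^(-1/3) = 12.
So N^(-1/3) = 0.125, which gives N = 512.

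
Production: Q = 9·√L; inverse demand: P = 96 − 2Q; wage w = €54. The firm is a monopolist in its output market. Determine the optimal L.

Marginal revenue from the inverse demand is MR = 96 − 4Q.
The marginal product is MP_L = 4.5·L^(-1/2).
A monopolist hires until marginal revenue product equals the wage: MR·MP_L = w.
At L, Q = 9·√L. Substituting and solving: (96 − 36·√L)·4.5·L^(-1/2) = 54 gives L = 4.

L* = 4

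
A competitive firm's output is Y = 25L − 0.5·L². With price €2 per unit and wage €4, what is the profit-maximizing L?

The marginal product of L is MP_L = 25 − L.
A price-taking firm hires until the value of the marginal product equals the wage: P·MP_L = w, so 2·(25 − L) = 4.
Then 25 − L = 2, giving L = 23.

L* = 23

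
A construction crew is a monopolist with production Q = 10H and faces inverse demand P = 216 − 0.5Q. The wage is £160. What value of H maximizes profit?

H* = 20

Marginal revenue from the inverse demand is MR = 216 − Q.
The marginal product is MP_H = 10.
A monopolist hires until marginal revenue product equals the wage: MR·MP_H = w.
(216 − 10H)·10 = 160, so H = 20.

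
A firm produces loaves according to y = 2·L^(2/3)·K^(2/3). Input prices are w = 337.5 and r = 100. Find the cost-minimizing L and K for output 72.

L* = 8, K* = 27

Cost minimization requires the marginal rate of technical substitution to equal the input-price ratio: MP_L/MP_K = w/r.
Here MP_L/MP_K = (2/3)·(K/L)/(2/3) = (K/L). Setting this equal to 337.5/100 = 3.375 gives K = 3.375L.
Substituting into y = 72: 2·L^(2/3)·(3.375L)^(2/3) = 72.
Solving, L = 8 and K = 27.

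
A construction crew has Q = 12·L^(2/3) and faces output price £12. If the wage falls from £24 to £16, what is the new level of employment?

L* = 216

From P·MP_L = w with MP_L = 8·L^(-1/3), the labor demand is L(w) = (96/w)^(3).
At w = 24: L = 64. At w = 16: L = 216.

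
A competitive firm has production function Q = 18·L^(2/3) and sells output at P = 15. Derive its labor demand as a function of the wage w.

L(w) = 5832000/w³

MP_L = (2/3)·18·L^(-1/3) = 12·L^(-1/3).
Setting P·MP_L = w: 180·L^(-1/3) = w.
Solving for L: L^(-1/3) = w/180, so L = (180/w)^(3).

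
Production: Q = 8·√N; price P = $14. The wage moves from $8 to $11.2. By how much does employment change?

From P·MP_N = w with MP_N = 4·N^(-1/2), the labor demand is N(w) = (56/w)^(2).
At w = 8: N = 49. At w = 11.2: N = 25.
ΔN = 25 − 49 = -24.

ΔN = -24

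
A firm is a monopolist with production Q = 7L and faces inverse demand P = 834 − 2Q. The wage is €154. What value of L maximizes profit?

L* = 29

Marginal revenue from the inverse demand is MR = 834 − 4Q.
The marginal product is MP_L = 7.
A monopolist hires until marginal revenue product equals the wage: MR·MP_L = w.
(834 − 28L)·7 = 154, so L = 29.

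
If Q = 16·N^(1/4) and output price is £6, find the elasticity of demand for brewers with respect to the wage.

MP_N = (1/4)·16·N^(-3/4), so P·MP_N = w gives 24·N^(-3/4) = w.
Solving, N(w) = (24/w)^(4/3). This is a constant-elasticity form: N ∝ w^(−4/3), so ε = −4/3.

ε = -4/3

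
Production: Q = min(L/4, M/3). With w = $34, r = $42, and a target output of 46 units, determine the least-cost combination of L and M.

L* = 184, M* = 138

With a fixed-proportions technology, the cost-minimizing bundle uses no slack in either input: L/4 = M/3 = Q.
So L = 4·46 = 184 and M = 3·46 = 138.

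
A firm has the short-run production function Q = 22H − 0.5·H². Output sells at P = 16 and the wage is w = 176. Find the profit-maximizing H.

The marginal product of H is MP_H = 22 − H.
A price-taking firm hires until the value of the marginal product equals the wage: P·MP_H = w, so 16·(22 − H) = 176.
Then 22 − H = 11, giving H = 11.

H* = 11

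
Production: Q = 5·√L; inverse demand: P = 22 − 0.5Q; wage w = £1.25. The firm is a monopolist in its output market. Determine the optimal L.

Marginal revenue from the inverse demand is MR = 22 − Q.
The marginal product is MP_L = 2.5·L^(-1/2).
A monopolist hires until marginal revenue product equals the wage: MR·MP_L = w.
At L, Q = 5·√L. Substituting and solving: (22 − 5·√L)·2.5·L^(-1/2) = 1.25 gives L = 16.

L* = 16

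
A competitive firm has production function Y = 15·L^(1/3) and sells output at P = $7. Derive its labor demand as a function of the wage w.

L(w) = (35/w)^(3/2)

MP_L = (1/3)·15·L^(-2/3) = 5·L^(-2/3).
Setting P·MP_L = w: 35·L^(-2/3) = w.
Solving for L: L^(-2/3) = w/35, so L = (35/w)^(3/2).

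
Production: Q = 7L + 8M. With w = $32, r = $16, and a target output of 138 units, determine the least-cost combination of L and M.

The inputs are perfect substitutes, so the firm uses whichever has the lower cost per unit of output.
Cost per unit of output via L is w/7 = 32/7; via M it is r/8 = 2. M is cheaper.
Producing Q = 138 with M alone: L = 0, M = 17.25.

L* = 0, M* = 17.25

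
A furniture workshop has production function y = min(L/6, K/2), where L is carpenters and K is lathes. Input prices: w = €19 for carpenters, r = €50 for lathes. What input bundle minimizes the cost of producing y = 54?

With a fixed-proportions technology, the cost-minimizing bundle uses no slack in either input: L/6 = K/2 = y.
So L = 6·54 = 324 and K = 2·54 = 108.

L* = 324, K* = 108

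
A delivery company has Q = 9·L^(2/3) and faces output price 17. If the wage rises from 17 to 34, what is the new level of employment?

L* = 27

From P·MP_L = w with MP_L = 6·L^(-1/3), the labor demand is L(w) = (102/w)^(3).
At w = 17: L = 216. At w = 34: L = 27.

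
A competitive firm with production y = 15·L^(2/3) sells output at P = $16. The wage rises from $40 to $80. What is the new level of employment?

L* = 8

From P·MP_L = w with MP_L = 10·L^(-1/3), the labor demand is L(w) = (160/w)^(3).
At w = 40: L = 64. At w = 80: L = 8.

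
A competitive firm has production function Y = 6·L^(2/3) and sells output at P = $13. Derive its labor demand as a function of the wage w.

L(w) = 140608/w³

MP_L = (2/3)·6·L^(-1/3) = 4·L^(-1/3).
Setting P·MP_L = w: 52·L^(-1/3) = w.
Solving for L: L^(-1/3) = w/52, so L = (52/w)^(3).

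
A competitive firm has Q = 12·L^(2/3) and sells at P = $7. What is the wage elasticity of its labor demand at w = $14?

ε = -3

MP_L = (2/3)·12·L^(-1/3), so P·MP_L = w gives 56·L^(-1/3) = w.
Solving, L(w) = (56/w)^(3). This is a constant-elasticity form: L ∝ w^(−3), so ε = −3.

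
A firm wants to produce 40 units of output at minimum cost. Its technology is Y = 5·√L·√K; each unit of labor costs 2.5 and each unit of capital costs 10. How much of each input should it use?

Cost minimization requires the marginal rate of technical substitution to equal the input-price ratio: MP_L/MP_K = w/r.
Here MP_L/MP_K = (1/2)·(K/L)/(1/2) = (K/L). Setting this equal to 2.5/10 = 0.25 gives K = 0.25L.
Substituting into Y = 40: 5·L^(1/2)·(0.25L)^(1/2) = 40.
Solving, L = 16 and K = 4.

L* = 16, K* = 4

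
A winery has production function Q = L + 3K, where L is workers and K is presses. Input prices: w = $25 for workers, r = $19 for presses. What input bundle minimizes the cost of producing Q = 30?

L* = 0, K* = 10

The inputs are perfect substitutes, so the firm uses whichever has the lower cost per unit of output.
Cost per unit of output via L is 25; via K it is 19/3. K is cheaper.
Producing Q = 30 with K alone: L = 0, K = 10.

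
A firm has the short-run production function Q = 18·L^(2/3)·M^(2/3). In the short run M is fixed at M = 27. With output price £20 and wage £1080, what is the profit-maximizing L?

L* = 8

With M = 27, MP_L = (2/3)·18·L^(-1/3)·27^(2/3) = 108·L^(-1/3).
Profit maximization for a price taker requires P·MP_L = w: 20·108·L^(-1/3) = 1080.
So L^(-1/3) = 0.5, which gives L = 8.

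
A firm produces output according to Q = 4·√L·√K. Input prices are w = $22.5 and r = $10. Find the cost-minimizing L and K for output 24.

L* = 4, K* = 9

Cost minimization requires the marginal rate of technical substitution to equal the input-price ratio: MP_L/MP_K = w/r.
Here MP_L/MP_K = (1/2)·(K/L)/(1/2) = (K/L). Setting this equal to 22.5/10 = 2.25 gives K = 2.25L.
Substituting into Q = 24: 4·L^(1/2)·(2.25L)^(1/2) = 24.
Solving, L = 4 and K = 9.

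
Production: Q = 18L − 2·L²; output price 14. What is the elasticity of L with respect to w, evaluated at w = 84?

From P·MP_L = w with MP_L = 18 − 4L, labor demand is L(w) = (18 − w/14)/4.
dL/dw = −1/(56) = -1/56.
At w = 84, L = 3, so ε = (dL/dw)·(w/L) = (-1/56)·(84/3) = -0.5.

ε = -0.5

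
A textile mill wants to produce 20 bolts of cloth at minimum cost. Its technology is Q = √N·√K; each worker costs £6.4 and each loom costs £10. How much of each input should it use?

N* = 25, K* = 16

Cost minimization requires the marginal rate of technical substitution to equal the input-price ratio: MP_N/MP_K = w/r.
Here MP_N/MP_K = (1/2)·(K/N)/(1/2) = (K/N). Setting this equal to 6.4/10 = 0.64 gives K = 0.64N.
Substituting into Q = 20: N^(1/2)·(0.64N)^(1/2) = 20.
Solving, N = 25 and K = 16.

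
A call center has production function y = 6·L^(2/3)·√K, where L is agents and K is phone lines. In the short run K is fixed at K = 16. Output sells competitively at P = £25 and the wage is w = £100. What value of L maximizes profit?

With K = 16, MP_L = (2/3)·6·L^(-1/3)·16^(1/2) = 16·L^(-1/3).
Profit maximization for a price taker requires P·MP_L = w: 25·16·L^(-1/3) = 100.
So L^(-1/3) = 0.25, which gives L = 64.

L* = 64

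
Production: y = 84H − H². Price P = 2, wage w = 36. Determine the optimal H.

The marginal product of H is MP_H = 84 − 2H.
A price-taking firm hires until the value of the marginal product equals the wage: P·MP_H = w, so 2·(84 − 2H) = 36.
Then 84 − 2H = 18, giving H = 33.

H* = 33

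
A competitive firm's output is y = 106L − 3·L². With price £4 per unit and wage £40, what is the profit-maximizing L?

The marginal product of L is MP_L = 106 − 6L.
A price-taking firm hires until the value of the marginal product equals the wage: P·MP_L = w, so 4·(106 − 6L) = 40.
Then 106 − 6L = 10, giving L = 16.

L* = 16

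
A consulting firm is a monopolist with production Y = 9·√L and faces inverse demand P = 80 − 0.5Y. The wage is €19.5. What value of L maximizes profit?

L* = 36

Marginal revenue from the inverse demand is MR = 80 − Y.
The marginal product is MP_L = 4.5·L^(-1/2).
A monopolist hires until marginal revenue product equals the wage: MR·MP_L = w.
At L, Y = 9·√L. Substituting and solving: (80 − 9·√L)·4.5·L^(-1/2) = 19.5 gives L = 36.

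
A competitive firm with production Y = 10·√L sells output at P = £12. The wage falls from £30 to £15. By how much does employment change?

ΔL = 12

From P·MP_L = w with MP_L = 5·L^(-1/2), the labor demand is L(w) = (60/w)^(2).
At w = 30: L = 4. At w = 15: L = 16.
ΔL = 16 − 4 = 12.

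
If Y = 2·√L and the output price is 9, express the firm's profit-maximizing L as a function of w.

L(w) = 81/w²

MP_L = (1/2)·2·L^(-1/2) = L^(-1/2).
Setting P·MP_L = w: 9·L^(-1/2) = w.
Solving for L: L^(-1/2) = w/9, so L = (9/w)^(2).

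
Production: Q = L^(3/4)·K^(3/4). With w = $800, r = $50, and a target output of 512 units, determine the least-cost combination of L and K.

Cost minimization requires the marginal rate of technical substitution to equal the input-price ratio: MP_L/MP_K = w/r.
Here MP_L/MP_K = (3/4)·(K/L)/(3/4) = (K/L). Setting this equal to 800/50 = 16 gives K = 16L.
Substituting into Q = 512: L^(3/4)·(16L)^(3/4) = 512.
Solving, L = 16 and K = 256.

L* = 16, K* = 256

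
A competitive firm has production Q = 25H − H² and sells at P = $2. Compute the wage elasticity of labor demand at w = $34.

ε = -2.125

From P·MP_H = w with MP_H = 25 − 2H, labor demand is H(w) = (25 − w/2)/2.
dH/dw = −1/(4) = -0.25.
At w = 34, H = 4, so ε = (dH/dw)·(w/H) = (-0.25)·(34/4) = -2.125.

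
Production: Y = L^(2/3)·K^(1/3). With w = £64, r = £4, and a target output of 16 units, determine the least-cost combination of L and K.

L* = 8, K* = 64

Cost minimization requires the marginal rate of technical substitution to equal the input-price ratio: MP_L/MP_K = w/r.
Here MP_L/MP_K = (2/3)·(K/L)/(1/3) = 2·(K/L). Setting this equal to 64/4 = 16 gives K = 8L.
Substituting into Y = 16: L^(2/3)·(8L)^(1/3) = 16.
Solving, L = 8 and K = 64.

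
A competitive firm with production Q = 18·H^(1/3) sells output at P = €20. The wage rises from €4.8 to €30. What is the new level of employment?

H* = 8

From P·MP_H = w with MP_H = 6·H^(-2/3), the labor demand is H(w) = (120/w)^(3/2).
At w = 4.8: H = 125. At w = 30: H = 8.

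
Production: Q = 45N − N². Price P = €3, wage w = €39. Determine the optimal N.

The marginal product of N is MP_N = 45 − 2N.
A price-taking firm hires until the value of the marginal product equals the wage: P·MP_N = w, so 3·(45 − 2N) = 39.
Then 45 − 2N = 13, giving N = 16.

N* = 16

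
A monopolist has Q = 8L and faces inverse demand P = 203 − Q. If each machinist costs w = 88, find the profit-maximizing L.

L* = 12

Marginal revenue from the inverse demand is MR = 203 − 2Q.
The marginal product is MP_L = 8.
A monopolist hires until marginal revenue product equals the wage: MR·MP_L = w.
(203 − 16L)·8 = 88, so L = 12.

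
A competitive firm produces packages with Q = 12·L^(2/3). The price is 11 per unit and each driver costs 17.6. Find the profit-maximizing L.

L* = 125

MP_L = (2/3)·12·L^(-1/3) = 8·L^(-1/3).
Profit maximization for a price taker requires P·MP_L = w: 11·8·L^(-1/3) = 17.6.
So L^(-1/3) = 0.2, which gives L = 125.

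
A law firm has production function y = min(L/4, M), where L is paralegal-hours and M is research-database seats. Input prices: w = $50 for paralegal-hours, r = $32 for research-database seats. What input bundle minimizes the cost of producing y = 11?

With a fixed-proportions technology, the cost-minimizing bundle uses no slack in either input: L/4 = M = y.
So L = 4·11 = 44 and M = 11.

L* = 44, M* = 11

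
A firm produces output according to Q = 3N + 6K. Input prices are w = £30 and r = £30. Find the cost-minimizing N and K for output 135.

The inputs are perfect substitutes, so the firm uses whichever has the lower cost per unit of output.
Cost per unit of output via N is w/3 = 10; via K it is r/6 = 5. K is cheaper.
Producing Q = 135 with K alone: N = 0, K = 22.5.

N* = 0, K* = 22.5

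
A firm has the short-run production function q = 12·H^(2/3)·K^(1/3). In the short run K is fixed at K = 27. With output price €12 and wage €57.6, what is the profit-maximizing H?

H* = 125

With K = 27, MP_H = (2/3)·12·H^(-1/3)·27^(1/3) = 24·H^(-1/3).
Profit maximization for a price taker requires P·MP_H = w: 12·24·H^(-1/3) = 57.6.
So H^(-1/3) = 0.2, which gives H = 125.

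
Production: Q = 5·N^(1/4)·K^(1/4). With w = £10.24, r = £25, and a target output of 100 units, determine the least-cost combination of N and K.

Cost minimization requires the marginal rate of technical substitution to equal the input-price ratio: MP_N/MP_K = w/r.
Here MP_N/MP_K = (1/4)·(K/N)/(1/4) = (K/N). Setting this equal to 10.24/25 = 0.4096 gives K = 0.4096N.
Substituting into Q = 100: 5·N^(1/4)·(0.4096N)^(1/4) = 100.
Solving, N = 625 and K = 256.

N* = 625, K* = 256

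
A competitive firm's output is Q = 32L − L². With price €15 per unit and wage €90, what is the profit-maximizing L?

L* = 13

The marginal product of L is MP_L = 32 − 2L.
A price-taking firm hires until the value of the marginal product equals the wage: P·MP_L = w, so 15·(32 − 2L) = 90.
Then 32 − 2L = 6, giving L = 13.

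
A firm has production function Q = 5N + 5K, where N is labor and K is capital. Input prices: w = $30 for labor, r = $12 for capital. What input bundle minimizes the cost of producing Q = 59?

N* = 0, K* = 11.8

The inputs are perfect substitutes, so the firm uses whichever has the lower cost per unit of output.
Cost per unit of output via N is w/5 = 6; via K it is r/5 = 2.4. K is cheaper.
Producing Q = 59 with K alone: N = 0, K = 11.8.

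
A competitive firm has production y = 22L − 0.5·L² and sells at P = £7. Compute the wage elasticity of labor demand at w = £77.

From P·MP_L = w with MP_L = 22 − L, labor demand is L(w) = 22 − w/7.
dL/dw = −1/(7) = -1/7.
At w = 77, L = 11, so ε = (dL/dw)·(w/L) = (-1/7)·(77/11) = -1.

ε = -1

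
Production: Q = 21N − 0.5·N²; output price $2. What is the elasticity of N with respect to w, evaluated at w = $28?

ε = -2

From P·MP_N = w with MP_N = 21 − N, labor demand is N(w) = 21 − w/2.
dN/dw = −1/(2) = -0.5.
At w = 28, N = 7, so ε = (dN/dw)·(w/N) = (-0.5)·(28/7) = -2.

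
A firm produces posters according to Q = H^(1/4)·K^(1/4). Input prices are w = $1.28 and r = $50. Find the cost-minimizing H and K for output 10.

H* = 625, K* = 16

Cost minimization requires the marginal rate of technical substitution to equal the input-price ratio: MP_H/MP_K = w/r.
Here MP_H/MP_K = (1/4)·(K/H)/(1/4) = (K/H). Setting this equal to 1.28/50 = 0.0256 gives K = 0.0256H.
Substituting into Q = 10: H^(1/4)·(0.0256H)^(1/4) = 10.
Solving, H = 625 and K = 16.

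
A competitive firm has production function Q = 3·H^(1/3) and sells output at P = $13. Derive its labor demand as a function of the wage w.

MP_H = (1/3)·3·H^(-2/3) = H^(-2/3).
Setting P·MP_H = w: 13·H^(-2/3) = w.
Solving for H: H^(-2/3) = w/13, so H = (13/w)^(3/2).

H(w) = (13/w)^(3/2)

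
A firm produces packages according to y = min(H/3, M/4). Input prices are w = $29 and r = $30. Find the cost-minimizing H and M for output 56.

H* = 168, M* = 224

With a fixed-proportions technology, the cost-minimizing bundle uses no slack in either input: H/3 = M/4 = y.
So H = 3·56 = 168 and M = 4·56 = 224.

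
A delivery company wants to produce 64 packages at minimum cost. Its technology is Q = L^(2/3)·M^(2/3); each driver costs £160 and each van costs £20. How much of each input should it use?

Cost minimization requires the marginal rate of technical substitution to equal the input-price ratio: MP_L/MP_M = w/r.
Here MP_L/MP_M = (2/3)·(M/L)/(2/3) = (M/L). Setting this equal to 160/20 = 8 gives M = 8L.
Substituting into Q = 64: L^(2/3)·(8L)^(2/3) = 64.
Solving, L = 8 and M = 64.

L* = 8, M* = 64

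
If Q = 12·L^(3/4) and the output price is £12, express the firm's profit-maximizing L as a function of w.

MP_L = (3/4)·12·L^(-1/4) = 9·L^(-1/4).
Setting P·MP_L = w: 108·L^(-1/4) = w.
Solving for L: L^(-1/4) = w/108, so L = (108/w)^(4).

L(w) = (108/w)^(4)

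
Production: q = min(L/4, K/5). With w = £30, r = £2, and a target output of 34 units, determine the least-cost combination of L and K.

L* = 136, K* = 170

With a fixed-proportions technology, the cost-minimizing bundle uses no slack in either input: L/4 = K/5 = q.
So L = 4·34 = 136 and K = 5·34 = 170.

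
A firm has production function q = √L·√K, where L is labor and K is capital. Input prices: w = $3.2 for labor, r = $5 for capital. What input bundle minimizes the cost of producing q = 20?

Cost minimization requires the marginal rate of technical substitution to equal the input-price ratio: MP_L/MP_K = w/r.
Here MP_L/MP_K = (1/2)·(K/L)/(1/2) = (K/L). Setting this equal to 3.2/5 = 0.64 gives K = 0.64L.
Substituting into q = 20: L^(1/2)·(0.64L)^(1/2) = 20.
Solving, L = 25 and K = 16.

L* = 25, K* = 16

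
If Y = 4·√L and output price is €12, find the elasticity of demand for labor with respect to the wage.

ε = -2

MP_L = (1/2)·4·L^(-1/2), so P·MP_L = w gives 24·L^(-1/2) = w.
Solving, L(w) = (24/w)^(2). This is a constant-elasticity form: L ∝ w^(−2), so ε = −2.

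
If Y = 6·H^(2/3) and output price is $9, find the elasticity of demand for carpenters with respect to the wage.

ε = -3

MP_H = (2/3)·6·H^(-1/3), so P·MP_H = w gives 36·H^(-1/3) = w.
Solving, H(w) = (36/w)^(3). This is a constant-elasticity form: H ∝ w^(−3), so ε = −3.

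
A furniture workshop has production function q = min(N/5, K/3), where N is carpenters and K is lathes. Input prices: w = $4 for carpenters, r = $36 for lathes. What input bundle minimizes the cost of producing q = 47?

N* = 235, K* = 141

With a fixed-proportions technology, the cost-minimizing bundle uses no slack in either input: N/5 = K/3 = q.
So N = 5·47 = 235 and K = 3·47 = 141.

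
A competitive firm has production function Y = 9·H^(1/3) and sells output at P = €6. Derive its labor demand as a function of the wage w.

H(w) = (18/w)^(3/2)

MP_H = (1/3)·9·H^(-2/3) = 3·H^(-2/3).
Setting P·MP_H = w: 18·H^(-2/3) = w.
Solving for H: H^(-2/3) = w/18, so H = (18/w)^(3/2).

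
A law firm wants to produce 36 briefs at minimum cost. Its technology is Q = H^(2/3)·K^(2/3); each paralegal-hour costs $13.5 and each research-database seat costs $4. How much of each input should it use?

H* = 8, K* = 27

Cost minimization requires the marginal rate of technical substitution to equal the input-price ratio: MP_H/MP_K = w/r.
Here MP_H/MP_K = (2/3)·(K/H)/(2/3) = (K/H). Setting this equal to 13.5/4 = 3.375 gives K = 3.375H.
Substituting into Q = 36: H^(2/3)·(3.375H)^(2/3) = 36.
Solving, H = 8 and K = 27.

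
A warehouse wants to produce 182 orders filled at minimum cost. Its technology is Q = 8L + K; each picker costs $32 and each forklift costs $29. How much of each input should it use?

L* = 22.75, K* = 0

The inputs are perfect substitutes, so the firm uses whichever has the lower cost per unit of output.
Cost per unit of output via L is 4; via K it is 29. L is cheaper.
Producing Q = 182 with L alone: L = 22.75, K = 0.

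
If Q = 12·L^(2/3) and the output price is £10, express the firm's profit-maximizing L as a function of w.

L(w) = 512000/w³

MP_L = (2/3)·12·L^(-1/3) = 8·L^(-1/3).
Setting P·MP_L = w: 80·L^(-1/3) = w.
Solving for L: L^(-1/3) = w/80, so L = (80/w)^(3).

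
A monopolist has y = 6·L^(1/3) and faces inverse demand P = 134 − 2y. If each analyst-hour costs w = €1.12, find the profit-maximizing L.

L* = 125

Marginal revenue from the inverse demand is MR = 134 − 4y.
The marginal product is MP_L = 2·L^(-2/3).
A monopolist hires until marginal revenue product equals the wage: MR·MP_L = w.
At L, y = 6·L^(1/3). Substituting and solving: (134 − 24·L^(1/3))·2·L^(-2/3) = 1.12 gives L = 125.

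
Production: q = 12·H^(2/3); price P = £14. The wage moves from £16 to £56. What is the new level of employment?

From P·MP_H = w with MP_H = 8·H^(-1/3), the labor demand is H(w) = (112/w)^(3).
At w = 16: H = 343. At w = 56: H = 8.

H* = 8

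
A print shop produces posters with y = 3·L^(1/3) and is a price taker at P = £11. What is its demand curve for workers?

MP_L = (1/3)·3·L^(-2/3) = L^(-2/3).
Setting P·MP_L = w: 11·L^(-2/3) = w.
Solving for L: L^(-2/3) = w/11, so L = (11/w)^(3/2).

L(w) = (11/w)^(3/2)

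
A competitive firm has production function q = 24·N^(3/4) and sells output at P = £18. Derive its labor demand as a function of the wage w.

MP_N = (3/4)·24·N^(-1/4) = 18·N^(-1/4).
Setting P·MP_N = w: 324·N^(-1/4) = w.
Solving for N: N^(-1/4) = w/324, so N = (324/w)^(4).

N(w) = (324/w)^(4)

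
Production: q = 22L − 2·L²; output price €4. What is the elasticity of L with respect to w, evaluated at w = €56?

From P·MP_L = w with MP_L = 22 − 4L, labor demand is L(w) = (22 − w/4)/4.
dL/dw = −1/(16) = -0.0625.
At w = 56, L = 2, so ε = (dL/dw)·(w/L) = (-0.0625)·(56/2) = -1.75.

ε = -1.75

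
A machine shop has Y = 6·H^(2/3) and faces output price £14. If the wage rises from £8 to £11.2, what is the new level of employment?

H* = 125

From P·MP_H = w with MP_H = 4·H^(-1/3), the labor demand is H(w) = (56/w)^(3).
At w = 8: H = 343. At w = 11.2: H = 125.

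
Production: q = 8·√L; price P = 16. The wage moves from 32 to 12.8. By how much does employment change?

From P·MP_L = w with MP_L = 4·L^(-1/2), the labor demand is L(w) = (64/w)^(2).
At w = 32: L = 4. At w = 12.8: L = 25.
ΔL = 25 − 4 = 21.

ΔL = 21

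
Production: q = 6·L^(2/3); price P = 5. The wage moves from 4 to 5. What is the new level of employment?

From P·MP_L = w with MP_L = 4·L^(-1/3), the labor demand is L(w) = (20/w)^(3).
At w = 4: L = 125. At w = 5: L = 64.

L* = 64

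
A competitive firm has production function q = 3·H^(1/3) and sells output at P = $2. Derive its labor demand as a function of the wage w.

H(w) = (2/w)^(3/2)

MP_H = (1/3)·3·H^(-2/3) = H^(-2/3).
Setting P·MP_H = w: 2·H^(-2/3) = w.
Solving for H: H^(-2/3) = w/2, so H = (2/w)^(3/2).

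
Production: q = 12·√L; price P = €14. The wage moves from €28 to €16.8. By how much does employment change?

ΔL = 16

From P·MP_L = w with MP_L = 6·L^(-1/2), the labor demand is L(w) = (84/w)^(2).
At w = 28: L = 9. At w = 16.8: L = 25.
ΔL = 25 − 9 = 16.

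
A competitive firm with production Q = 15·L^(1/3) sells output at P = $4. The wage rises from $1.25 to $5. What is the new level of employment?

From P·MP_L = w with MP_L = 5·L^(-2/3), the labor demand is L(w) = (20/w)^(3/2).
At w = 1.25: L = 64. At w = 5: L = 8.

L* = 8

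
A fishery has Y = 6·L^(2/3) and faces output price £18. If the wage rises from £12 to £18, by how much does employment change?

ΔL = -152

From P·MP_L = w with MP_L = 4·L^(-1/3), the labor demand is L(w) = (72/w)^(3).
At w = 12: L = 216. At w = 18: L = 64.
ΔL = 64 − 216 = -152.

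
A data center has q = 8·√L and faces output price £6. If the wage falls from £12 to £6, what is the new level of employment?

L* = 16

From P·MP_L = w with MP_L = 4·L^(-1/2), the labor demand is L(w) = (24/w)^(2).
At w = 12: L = 4. At w = 6: L = 16.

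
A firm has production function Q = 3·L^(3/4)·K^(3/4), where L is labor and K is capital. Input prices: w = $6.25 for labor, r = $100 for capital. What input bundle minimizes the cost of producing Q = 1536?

L* = 256, K* = 16

Cost minimization requires the marginal rate of technical substitution to equal the input-price ratio: MP_L/MP_K = w/r.
Here MP_L/MP_K = (3/4)·(K/L)/(3/4) = (K/L). Setting this equal to 6.25/100 = 0.0625 gives K = 0.0625L.
Substituting into Q = 1536: 3·L^(3/4)·(0.0625L)^(3/4) = 1536.
Solving, L = 256 and K = 16.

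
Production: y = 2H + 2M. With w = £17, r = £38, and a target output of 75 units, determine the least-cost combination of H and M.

The inputs are perfect substitutes, so the firm uses whichever has the lower cost per unit of output.
Cost per unit of output via H is w/2 = 8.5; via M it is r/2 = 19. H is cheaper.
Producing y = 75 with H alone: H = 37.5, M = 0.

H* = 37.5, M* = 0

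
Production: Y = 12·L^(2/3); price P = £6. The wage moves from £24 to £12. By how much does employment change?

ΔL = 56

From P·MP_L = w with MP_L = 8·L^(-1/3), the labor demand is L(w) = (48/w)^(3).
At w = 24: L = 8. At w = 12: L = 64.
ΔL = 64 − 8 = 56.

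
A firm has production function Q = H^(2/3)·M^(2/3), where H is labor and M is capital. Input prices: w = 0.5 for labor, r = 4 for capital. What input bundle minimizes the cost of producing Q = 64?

H* = 64, M* = 8

Cost minimization requires the marginal rate of technical substitution to equal the input-price ratio: MP_H/MP_M = w/r.
Here MP_H/MP_M = (2/3)·(M/H)/(2/3) = (M/H). Setting this equal to 0.5/4 = 0.125 gives M = 0.125H.
Substituting into Q = 64: H^(2/3)·(0.125H)^(2/3) = 64.
Solving, H = 64 and M = 8.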